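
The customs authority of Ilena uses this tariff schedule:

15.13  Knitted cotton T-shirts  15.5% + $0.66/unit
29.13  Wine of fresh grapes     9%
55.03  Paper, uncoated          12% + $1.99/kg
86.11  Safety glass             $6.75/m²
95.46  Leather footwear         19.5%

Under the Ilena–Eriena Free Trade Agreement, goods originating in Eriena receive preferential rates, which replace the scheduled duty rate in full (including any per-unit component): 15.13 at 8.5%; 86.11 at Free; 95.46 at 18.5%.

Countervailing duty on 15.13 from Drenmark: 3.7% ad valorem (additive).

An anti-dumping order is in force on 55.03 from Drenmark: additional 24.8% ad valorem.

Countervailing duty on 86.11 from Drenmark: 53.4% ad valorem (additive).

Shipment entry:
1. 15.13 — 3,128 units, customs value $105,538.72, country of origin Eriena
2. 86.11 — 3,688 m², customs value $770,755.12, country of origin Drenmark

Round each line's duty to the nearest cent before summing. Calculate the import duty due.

$445,448.02

Line 1 (15.13, Eriena, 3,128 units, $105,538.72):
Base rate for 15.13 is 15.5% + $0.66/unit.
Origin Eriena qualifies under the Ilena–Eriena agreement and 15.13 is covered: preferential rate 8.5% applies instead.
The additional-duty order on 15.13 targets Drenmark, not Eriena; it does not apply.
Duty = $105,538.72 × 8.5% = $8,970.79.
Line 2 (86.11, Drenmark, 3,688 m², $770,755.12):
Base rate for 86.11 is $6.75/m².
86.11 has an FTA preferential rate, but origin Drenmark is not Eriena; base rate stands.
Additional duty on 86.11 from Drenmark: +53.4% ad valorem. Applied ad valorem rate = 53.4%.
Duty = $770,755.12 × 53.4% + 3,688 × $6.75 = $436,477.23.
Total = $8,970.79 + $436,477.23 = $445,448.02.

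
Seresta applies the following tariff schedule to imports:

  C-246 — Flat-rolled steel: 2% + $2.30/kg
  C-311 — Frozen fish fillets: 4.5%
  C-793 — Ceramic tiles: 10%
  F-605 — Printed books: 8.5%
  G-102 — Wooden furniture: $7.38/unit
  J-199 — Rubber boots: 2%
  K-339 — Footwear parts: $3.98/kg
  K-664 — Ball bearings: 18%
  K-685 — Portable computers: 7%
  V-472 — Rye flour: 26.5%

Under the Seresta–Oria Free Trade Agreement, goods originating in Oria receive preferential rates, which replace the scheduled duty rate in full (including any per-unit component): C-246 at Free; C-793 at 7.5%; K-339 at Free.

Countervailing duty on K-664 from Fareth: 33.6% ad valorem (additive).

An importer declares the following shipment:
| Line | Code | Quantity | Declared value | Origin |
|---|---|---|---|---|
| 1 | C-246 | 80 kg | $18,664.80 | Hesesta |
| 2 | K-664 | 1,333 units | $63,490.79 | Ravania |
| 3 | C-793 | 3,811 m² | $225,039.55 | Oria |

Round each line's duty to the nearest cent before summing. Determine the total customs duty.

$28,863.61

Line 1 (C-246, Hesesta, 80 kg, $18,664.80):
Base rate for C-246 is 2% + $2.30/kg.
C-246 has an FTA preferential rate, but origin Hesesta is not Oria; base rate stands.
Duty = $18,664.80 × 2% + 80 × $2.30 = $557.30.
Line 2 (K-664, Ravania, 1,333 units, $63,490.79):
Base rate for K-664 is 18%.
The additional-duty order on K-664 targets Fareth, not Ravania; it does not apply.
Duty = $63,490.79 × 18% = $11,428.34.
Line 3 (C-793, Oria, 3,811 m², $225,039.55):
Base rate for C-793 is 10%.
Origin Oria qualifies under the Seresta–Oria agreement and C-793 is covered: preferential rate 7.5% applies instead.
Duty = $225,039.55 × 7.5% = $16,877.97.
Total = $557.30 + $11,428.34 + $16,877.97 = $28,863.61.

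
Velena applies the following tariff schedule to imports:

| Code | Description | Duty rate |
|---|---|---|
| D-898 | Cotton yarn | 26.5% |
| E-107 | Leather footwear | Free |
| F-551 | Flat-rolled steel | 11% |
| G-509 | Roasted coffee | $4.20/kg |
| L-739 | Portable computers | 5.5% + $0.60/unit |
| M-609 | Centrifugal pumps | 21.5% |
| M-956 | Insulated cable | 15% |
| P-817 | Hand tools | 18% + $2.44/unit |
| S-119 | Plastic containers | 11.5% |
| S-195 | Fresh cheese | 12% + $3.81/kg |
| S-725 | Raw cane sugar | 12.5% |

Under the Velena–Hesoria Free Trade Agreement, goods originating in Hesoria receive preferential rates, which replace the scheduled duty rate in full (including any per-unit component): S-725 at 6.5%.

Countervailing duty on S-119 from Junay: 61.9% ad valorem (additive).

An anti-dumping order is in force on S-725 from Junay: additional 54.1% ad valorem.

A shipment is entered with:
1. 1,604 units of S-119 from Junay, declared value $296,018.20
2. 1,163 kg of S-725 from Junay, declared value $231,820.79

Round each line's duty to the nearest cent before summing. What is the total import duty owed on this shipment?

$371,670.01

Line 1 (S-119, Junay, 1,604 units, $296,018.20):
Base rate for S-119 is 11.5%.
Additional duty on S-119 from Junay: +61.9%. Applied ad valorem rate: 11.5% + 61.9% = 73.4%.
Duty = $296,018.20 × 73.4% = $217,277.36.
Line 2 (S-725, Junay, 1,163 kg, $231,820.79):
Base rate for S-725 is 12.5%.
S-725 has an FTA preferential rate, but origin Junay is not Hesoria; base rate stands.
Additional duty on S-725 from Junay: +54.1%. Applied ad valorem rate: 12.5% + 54.1% = 66.6%.
Duty = $231,820.79 × 66.6% = $154,392.65.
Total = $217,277.36 + $154,392.65 = $371,670.01.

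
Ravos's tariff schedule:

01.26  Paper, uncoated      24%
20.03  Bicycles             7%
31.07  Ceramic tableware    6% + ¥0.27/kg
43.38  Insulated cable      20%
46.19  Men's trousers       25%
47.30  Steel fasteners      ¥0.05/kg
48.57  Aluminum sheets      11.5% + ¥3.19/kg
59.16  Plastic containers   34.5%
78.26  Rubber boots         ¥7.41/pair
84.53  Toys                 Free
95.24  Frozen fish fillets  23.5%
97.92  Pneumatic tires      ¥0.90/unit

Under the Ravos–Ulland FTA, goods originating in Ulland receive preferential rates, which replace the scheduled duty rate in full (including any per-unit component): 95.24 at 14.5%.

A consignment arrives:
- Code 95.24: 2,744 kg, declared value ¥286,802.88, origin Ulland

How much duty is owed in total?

¥41,586.42

Line 1 (95.24, Ulland, 2,744 kg, ¥286,802.88):
Base rate for 95.24 is 23.5%.
Origin Ulland qualifies under the Ravos–Ulland agreement and 95.24 is covered: preferential rate 14.5% applies instead.
Duty = ¥286,802.88 × 14.5% = ¥41,586.42.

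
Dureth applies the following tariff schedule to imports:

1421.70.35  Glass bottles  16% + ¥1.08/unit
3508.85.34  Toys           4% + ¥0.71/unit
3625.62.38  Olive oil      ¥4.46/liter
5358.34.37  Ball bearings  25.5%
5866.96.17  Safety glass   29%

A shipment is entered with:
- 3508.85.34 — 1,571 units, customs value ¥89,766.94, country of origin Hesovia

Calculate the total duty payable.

¥4,706.09

Line 1 (3508.85.34, Hesovia, 1,571 units, ¥89,766.94):
Base rate for 3508.85.34 is 4% + ¥0.71/unit.
Duty = ¥89,766.94 × 4% + 1,571 × ¥0.71 = ¥4,706.09.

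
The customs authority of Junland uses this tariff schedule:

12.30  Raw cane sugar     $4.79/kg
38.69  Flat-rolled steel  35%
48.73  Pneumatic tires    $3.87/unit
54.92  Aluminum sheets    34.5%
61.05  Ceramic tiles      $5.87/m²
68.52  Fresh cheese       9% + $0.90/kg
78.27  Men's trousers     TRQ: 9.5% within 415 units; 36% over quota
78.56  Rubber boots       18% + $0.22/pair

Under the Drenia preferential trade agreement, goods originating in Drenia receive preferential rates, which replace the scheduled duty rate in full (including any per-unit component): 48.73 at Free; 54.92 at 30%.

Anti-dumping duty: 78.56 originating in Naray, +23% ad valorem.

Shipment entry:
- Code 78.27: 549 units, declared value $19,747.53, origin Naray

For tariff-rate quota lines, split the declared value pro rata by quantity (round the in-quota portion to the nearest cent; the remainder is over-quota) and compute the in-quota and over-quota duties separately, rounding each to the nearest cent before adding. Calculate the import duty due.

$3,153.31

Line 1 (78.27, Naray, 549 units, $19,747.53):
Code 78.27 is under a tariff-rate quota (threshold 415 units). In-quota: 415 units at 9.5%; over-quota: 134 units at 36%.
Pro-rata value split: in-quota = $19,747.53 × 415/549 = $14,927.55; over-quota = $19,747.53 − $14,927.55 = $4,819.98.
In-quota duty = $14,927.55 × 9.5% = $1,418.12. Over-quota duty = $4,819.98 × 36% = $1,735.19.
Line duty = $1,418.12 + $1,735.19 = $3,153.31.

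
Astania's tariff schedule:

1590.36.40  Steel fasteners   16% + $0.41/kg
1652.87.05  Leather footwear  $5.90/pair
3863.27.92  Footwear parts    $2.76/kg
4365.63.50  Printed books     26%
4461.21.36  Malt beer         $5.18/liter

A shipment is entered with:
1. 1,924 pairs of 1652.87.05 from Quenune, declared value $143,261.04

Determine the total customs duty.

$11,351.60

Line 1 (1652.87.05, Quenune, 1,924 pairs, $143,261.04):
Base rate for 1652.87.05 is $5.90/pair.
Duty = 1,924 × $5.90 = $11,351.60.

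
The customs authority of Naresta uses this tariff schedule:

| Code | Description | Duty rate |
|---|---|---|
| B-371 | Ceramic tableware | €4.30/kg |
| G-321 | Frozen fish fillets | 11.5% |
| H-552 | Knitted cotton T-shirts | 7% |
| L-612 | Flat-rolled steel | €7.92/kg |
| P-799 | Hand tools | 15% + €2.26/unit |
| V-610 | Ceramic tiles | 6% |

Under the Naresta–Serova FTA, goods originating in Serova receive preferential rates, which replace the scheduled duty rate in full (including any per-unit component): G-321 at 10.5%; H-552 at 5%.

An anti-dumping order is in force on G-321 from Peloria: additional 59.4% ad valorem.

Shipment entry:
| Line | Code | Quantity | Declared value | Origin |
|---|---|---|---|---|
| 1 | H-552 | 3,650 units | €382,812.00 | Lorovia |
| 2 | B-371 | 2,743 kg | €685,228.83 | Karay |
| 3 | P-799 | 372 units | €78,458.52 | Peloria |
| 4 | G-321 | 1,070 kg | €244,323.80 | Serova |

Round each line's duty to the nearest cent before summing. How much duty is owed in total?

Line 1 (H-552, Lorovia, 3,650 units, €382,812.00):
Base rate for H-552 is 7%.
H-552 has an FTA preferential rate, but origin Lorovia is not Serova; base rate stands.
Duty = €382,812.00 × 7% = €26,796.84.
Line 2 (B-371, Karay, 2,743 kg, €685,228.83):
Base rate for B-371 is €4.30/kg.
Duty = 2,743 × €4.30 = €11,794.90.
Line 3 (P-799, Peloria, 372 units, €78,458.52):
Base rate for P-799 is 15% + €2.26/unit.
Duty = €78,458.52 × 15% + 372 × €2.26 = €12,609.50.
Line 4 (G-321, Serova, 1,070 kg, €244,323.80):
Base rate for G-321 is 11.5%.
Origin Serova qualifies under the Naresta–Serova agreement and G-321 is covered: preferential rate 10.5% applies instead.
The additional-duty order on G-321 targets Peloria, not Serova; it does not apply.
Duty = €244,323.80 × 10.5% = €25,654.00.
Total = €26,796.84 + €11,794.90 + €12,609.50 + €25,654.00 = €76,855.24.

€76,855.24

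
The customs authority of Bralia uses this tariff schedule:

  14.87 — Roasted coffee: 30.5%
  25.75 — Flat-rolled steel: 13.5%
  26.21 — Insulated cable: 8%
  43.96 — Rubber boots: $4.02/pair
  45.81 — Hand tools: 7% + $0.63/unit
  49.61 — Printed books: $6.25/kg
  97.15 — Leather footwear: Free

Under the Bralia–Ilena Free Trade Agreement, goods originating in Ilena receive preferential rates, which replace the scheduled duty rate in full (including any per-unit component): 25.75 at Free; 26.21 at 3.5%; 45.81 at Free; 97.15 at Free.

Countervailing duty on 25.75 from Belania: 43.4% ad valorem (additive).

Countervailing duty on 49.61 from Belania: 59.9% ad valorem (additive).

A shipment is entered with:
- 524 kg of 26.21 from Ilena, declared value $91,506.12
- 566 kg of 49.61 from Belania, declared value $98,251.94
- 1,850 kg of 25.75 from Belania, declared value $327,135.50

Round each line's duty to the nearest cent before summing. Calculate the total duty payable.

Line 1 (26.21, Ilena, 524 kg, $91,506.12):
Base rate for 26.21 is 8%.
Origin Ilena qualifies under the Bralia–Ilena agreement and 26.21 is covered: preferential rate 3.5% applies instead.
Duty = $91,506.12 × 3.5% = $3,202.71.
Line 2 (49.61, Belania, 566 kg, $98,251.94):
Base rate for 49.61 is $6.25/kg.
Additional duty on 49.61 from Belania: +59.9% ad valorem. Applied ad valorem rate = 59.9%.
Duty = $98,251.94 × 59.9% + 566 × $6.25 = $62,390.41.
Line 3 (25.75, Belania, 1,850 kg, $327,135.50):
Base rate for 25.75 is 13.5%.
25.75 has an FTA preferential rate, but origin Belania is not Ilena; base rate stands.
Additional duty on 25.75 from Belania: +43.4%. Applied ad valorem rate: 13.5% + 43.4% = 56.9%.
Duty = $327,135.50 × 56.9% = $186,140.10.
Total = $3,202.71 + $62,390.41 + $186,140.10 = $251,733.22.

$251,733.22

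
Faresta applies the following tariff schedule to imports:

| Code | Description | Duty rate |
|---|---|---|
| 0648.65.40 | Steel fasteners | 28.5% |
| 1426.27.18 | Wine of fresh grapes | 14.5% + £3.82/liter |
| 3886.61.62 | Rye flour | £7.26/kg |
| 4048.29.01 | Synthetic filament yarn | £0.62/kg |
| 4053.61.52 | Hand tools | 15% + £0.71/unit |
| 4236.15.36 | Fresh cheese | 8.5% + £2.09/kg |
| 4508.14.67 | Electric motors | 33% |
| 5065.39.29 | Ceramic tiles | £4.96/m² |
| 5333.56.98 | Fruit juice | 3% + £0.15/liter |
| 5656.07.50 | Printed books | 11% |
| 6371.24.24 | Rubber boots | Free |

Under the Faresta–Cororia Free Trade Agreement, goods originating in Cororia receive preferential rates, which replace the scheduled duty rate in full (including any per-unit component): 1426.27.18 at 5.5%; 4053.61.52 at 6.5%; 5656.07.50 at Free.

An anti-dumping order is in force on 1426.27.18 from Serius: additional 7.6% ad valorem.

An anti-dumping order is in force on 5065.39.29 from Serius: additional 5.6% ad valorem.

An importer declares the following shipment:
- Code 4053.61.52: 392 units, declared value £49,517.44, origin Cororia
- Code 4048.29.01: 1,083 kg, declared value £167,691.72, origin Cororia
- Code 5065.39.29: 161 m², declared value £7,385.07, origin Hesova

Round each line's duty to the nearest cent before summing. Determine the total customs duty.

£4,688.65

Line 1 (4053.61.52, Cororia, 392 units, £49,517.44):
Base rate for 4053.61.52 is 15% + £0.71/unit.
Origin Cororia qualifies under the Faresta–Cororia agreement and 4053.61.52 is covered: preferential rate 6.5% applies instead.
Duty = £49,517.44 × 6.5% = £3,218.63.
Line 2 (4048.29.01, Cororia, 1,083 kg, £167,691.72):
Base rate for 4048.29.01 is £0.62/kg.
Origin Cororia is the FTA partner but 4048.29.01 is not on the preference list; base rate stands.
Duty = 1,083 × £0.62 = £671.46.
Line 3 (5065.39.29, Hesova, 161 m², £7,385.07):
Base rate for 5065.39.29 is £4.96/m².
The additional-duty order on 5065.39.29 targets Serius, not Hesova; it does not apply.
Duty = 161 × £4.96 = £798.56.
Total = £3,218.63 + £671.46 + £798.56 = £4,688.65.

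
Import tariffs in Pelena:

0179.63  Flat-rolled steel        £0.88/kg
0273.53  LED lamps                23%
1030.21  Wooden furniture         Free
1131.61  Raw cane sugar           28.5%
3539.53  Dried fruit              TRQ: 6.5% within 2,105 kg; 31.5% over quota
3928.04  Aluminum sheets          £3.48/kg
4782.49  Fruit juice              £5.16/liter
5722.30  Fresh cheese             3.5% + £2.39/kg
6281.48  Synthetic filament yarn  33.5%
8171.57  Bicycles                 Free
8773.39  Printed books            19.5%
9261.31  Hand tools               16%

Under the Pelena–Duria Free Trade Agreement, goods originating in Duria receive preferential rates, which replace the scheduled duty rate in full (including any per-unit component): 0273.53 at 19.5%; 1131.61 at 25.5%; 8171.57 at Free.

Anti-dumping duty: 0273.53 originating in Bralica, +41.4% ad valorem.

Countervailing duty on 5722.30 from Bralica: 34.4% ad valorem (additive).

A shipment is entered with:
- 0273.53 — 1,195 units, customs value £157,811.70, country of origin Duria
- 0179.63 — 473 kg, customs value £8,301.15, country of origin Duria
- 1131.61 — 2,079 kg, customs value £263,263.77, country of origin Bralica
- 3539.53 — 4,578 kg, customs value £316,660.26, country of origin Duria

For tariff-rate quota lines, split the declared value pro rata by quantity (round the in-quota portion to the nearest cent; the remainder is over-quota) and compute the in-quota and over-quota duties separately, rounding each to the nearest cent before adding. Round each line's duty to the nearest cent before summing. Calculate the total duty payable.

£169,566.96

Line 1 (0273.53, Duria, 1,195 units, £157,811.70):
Base rate for 0273.53 is 23%.
Origin Duria qualifies under the Pelena–Duria agreement and 0273.53 is covered: preferential rate 19.5% applies instead.
The additional-duty order on 0273.53 targets Bralica, not Duria; it does not apply.
Duty = £157,811.70 × 19.5% = £30,773.28.
Line 2 (0179.63, Duria, 473 kg, £8,301.15):
Base rate for 0179.63 is £0.88/kg.
Origin Duria is the FTA partner but 0179.63 is not on the preference list; base rate stands.
Duty = 473 × £0.88 = £416.24.
Line 3 (1131.61, Bralica, 2,079 kg, £263,263.77):
Base rate for 1131.61 is 28.5%.
1131.61 has an FTA preferential rate, but origin Bralica is not Duria; base rate stands.
Duty = £263,263.77 × 28.5% = £75,030.17.
Line 4 (3539.53, Duria, 4,578 kg, £316,660.26):
Code 3539.53 is under a tariff-rate quota (threshold 2,105 kg). In-quota: 2,105 kg at 6.5%; over-quota: 2,473 kg at 31.5%.
Pro-rata value split: in-quota = £316,660.26 × 2,105/4,578 = £145,602.85; over-quota = £316,660.26 − £145,602.85 = £171,057.41.
In-quota duty = £145,602.85 × 6.5% = £9,464.19. Over-quota duty = £171,057.41 × 31.5% = £53,883.08.
Line duty = £9,464.19 + £53,883.08 = £63,347.27.
Total = £30,773.28 + £416.24 + £75,030.17 + £63,347.27 = £169,566.96.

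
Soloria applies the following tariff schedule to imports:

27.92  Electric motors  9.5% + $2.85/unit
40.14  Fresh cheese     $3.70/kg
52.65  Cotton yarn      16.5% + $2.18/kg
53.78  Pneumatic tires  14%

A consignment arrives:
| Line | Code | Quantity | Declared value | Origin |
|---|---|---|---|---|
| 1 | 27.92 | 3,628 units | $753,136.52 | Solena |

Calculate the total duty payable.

Line 1 (27.92, Solena, 3,628 units, $753,136.52):
Base rate for 27.92 is 9.5% + $2.85/unit.
Duty = $753,136.52 × 9.5% + 3,628 × $2.85 = $81,887.77.

$81,887.77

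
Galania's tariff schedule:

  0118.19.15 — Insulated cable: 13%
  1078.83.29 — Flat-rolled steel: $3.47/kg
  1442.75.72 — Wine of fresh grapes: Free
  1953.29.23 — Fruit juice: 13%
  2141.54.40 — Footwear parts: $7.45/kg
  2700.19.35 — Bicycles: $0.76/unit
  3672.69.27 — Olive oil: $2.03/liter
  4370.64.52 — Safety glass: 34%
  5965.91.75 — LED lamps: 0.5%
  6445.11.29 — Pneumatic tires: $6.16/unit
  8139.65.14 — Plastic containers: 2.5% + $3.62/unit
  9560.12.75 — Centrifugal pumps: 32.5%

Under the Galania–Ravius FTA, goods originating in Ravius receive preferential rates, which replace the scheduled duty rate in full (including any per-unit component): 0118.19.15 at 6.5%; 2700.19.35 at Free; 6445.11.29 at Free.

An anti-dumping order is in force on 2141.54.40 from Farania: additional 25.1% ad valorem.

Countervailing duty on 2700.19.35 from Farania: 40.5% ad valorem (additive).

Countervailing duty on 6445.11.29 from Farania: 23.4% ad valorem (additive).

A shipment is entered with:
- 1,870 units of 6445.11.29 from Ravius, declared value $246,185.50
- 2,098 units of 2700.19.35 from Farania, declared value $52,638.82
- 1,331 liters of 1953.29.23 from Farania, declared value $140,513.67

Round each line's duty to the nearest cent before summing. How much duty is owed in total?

Line 1 (6445.11.29, Ravius, 1,870 units, $246,185.50):
Base rate for 6445.11.29 is $6.16/unit.
Origin Ravius qualifies under the Galania–Ravius agreement and 6445.11.29 is covered: preferential rate Free applies instead.
The additional-duty order on 6445.11.29 targets Farania, not Ravius; it does not apply.
Duty = $246,185.50 × 0% = $0.00.
Line 2 (2700.19.35, Farania, 2,098 units, $52,638.82):
Base rate for 2700.19.35 is $0.76/unit.
2700.19.35 has an FTA preferential rate, but origin Farania is not Ravius; base rate stands.
Additional duty on 2700.19.35 from Farania: +40.5% ad valorem. Applied ad valorem rate = 40.5%.
Duty = $52,638.82 × 40.5% + 2,098 × $0.76 = $22,913.20.
Line 3 (1953.29.23, Farania, 1,331 liters, $140,513.67):
Base rate for 1953.29.23 is 13%.
Duty = $140,513.67 × 13% = $18,266.78.
Total = $0.00 + $22,913.20 + $18,266.78 = $41,179.98.

$41,179.98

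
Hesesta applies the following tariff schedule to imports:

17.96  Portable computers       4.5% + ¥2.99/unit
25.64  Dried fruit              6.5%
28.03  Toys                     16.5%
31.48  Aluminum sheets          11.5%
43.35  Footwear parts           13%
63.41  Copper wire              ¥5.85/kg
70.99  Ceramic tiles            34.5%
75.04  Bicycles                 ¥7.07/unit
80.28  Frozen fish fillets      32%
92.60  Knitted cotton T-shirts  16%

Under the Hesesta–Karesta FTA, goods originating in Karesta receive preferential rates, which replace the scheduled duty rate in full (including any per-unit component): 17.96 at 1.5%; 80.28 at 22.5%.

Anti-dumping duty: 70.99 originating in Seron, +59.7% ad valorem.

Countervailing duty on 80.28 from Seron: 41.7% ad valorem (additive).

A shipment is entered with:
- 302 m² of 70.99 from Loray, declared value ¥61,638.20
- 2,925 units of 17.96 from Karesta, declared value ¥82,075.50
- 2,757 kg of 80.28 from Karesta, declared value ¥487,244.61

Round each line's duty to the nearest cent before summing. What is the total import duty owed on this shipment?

Line 1 (70.99, Loray, 302 m², ¥61,638.20):
Base rate for 70.99 is 34.5%.
The additional-duty order on 70.99 targets Seron, not Loray; it does not apply.
Duty = ¥61,638.20 × 34.5% = ¥21,265.18.
Line 2 (17.96, Karesta, 2,925 units, ¥82,075.50):
Base rate for 17.96 is 4.5% + ¥2.99/unit.
Origin Karesta qualifies under the Hesesta–Karesta agreement and 17.96 is covered: preferential rate 1.5% applies instead.
Duty = ¥82,075.50 × 1.5% = ¥1,231.13.
Line 3 (80.28, Karesta, 2,757 kg, ¥487,244.61):
Base rate for 80.28 is 32%.
Origin Karesta qualifies under the Hesesta–Karesta agreement and 80.28 is covered: preferential rate 22.5% applies instead.
The additional-duty order on 80.28 targets Seron, not Karesta; it does not apply.
Duty = ¥487,244.61 × 22.5% = ¥109,630.04.
Total = ¥21,265.18 + ¥1,231.13 + ¥109,630.04 = ¥132,126.35.

¥132,126.35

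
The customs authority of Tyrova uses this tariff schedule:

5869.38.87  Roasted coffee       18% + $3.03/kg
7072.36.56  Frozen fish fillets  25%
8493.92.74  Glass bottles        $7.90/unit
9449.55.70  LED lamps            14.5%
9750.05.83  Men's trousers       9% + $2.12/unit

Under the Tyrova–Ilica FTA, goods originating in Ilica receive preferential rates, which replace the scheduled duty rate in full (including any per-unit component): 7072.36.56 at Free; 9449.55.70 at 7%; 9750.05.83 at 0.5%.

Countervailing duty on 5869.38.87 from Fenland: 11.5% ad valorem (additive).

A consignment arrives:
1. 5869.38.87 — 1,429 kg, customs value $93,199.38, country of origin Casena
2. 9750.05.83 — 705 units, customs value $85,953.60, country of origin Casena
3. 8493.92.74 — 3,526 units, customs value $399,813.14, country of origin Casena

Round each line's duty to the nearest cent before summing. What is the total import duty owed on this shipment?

Line 1 (5869.38.87, Casena, 1,429 kg, $93,199.38):
Base rate for 5869.38.87 is 18% + $3.03/kg.
The additional-duty order on 5869.38.87 targets Fenland, not Casena; it does not apply.
Duty = $93,199.38 × 18% + 1,429 × $3.03 = $21,105.76.
Line 2 (9750.05.83, Casena, 705 units, $85,953.60):
Base rate for 9750.05.83 is 9% + $2.12/unit.
9750.05.83 has an FTA preferential rate, but origin Casena is not Ilica; base rate stands.
Duty = $85,953.60 × 9% + 705 × $2.12 = $9,230.42.
Line 3 (8493.92.74, Casena, 3,526 units, $399,813.14):
Base rate for 8493.92.74 is $7.90/unit.
Duty = 3,526 × $7.90 = $27,855.40.
Total = $21,105.76 + $9,230.42 + $27,855.40 = $58,191.58.

$58,191.58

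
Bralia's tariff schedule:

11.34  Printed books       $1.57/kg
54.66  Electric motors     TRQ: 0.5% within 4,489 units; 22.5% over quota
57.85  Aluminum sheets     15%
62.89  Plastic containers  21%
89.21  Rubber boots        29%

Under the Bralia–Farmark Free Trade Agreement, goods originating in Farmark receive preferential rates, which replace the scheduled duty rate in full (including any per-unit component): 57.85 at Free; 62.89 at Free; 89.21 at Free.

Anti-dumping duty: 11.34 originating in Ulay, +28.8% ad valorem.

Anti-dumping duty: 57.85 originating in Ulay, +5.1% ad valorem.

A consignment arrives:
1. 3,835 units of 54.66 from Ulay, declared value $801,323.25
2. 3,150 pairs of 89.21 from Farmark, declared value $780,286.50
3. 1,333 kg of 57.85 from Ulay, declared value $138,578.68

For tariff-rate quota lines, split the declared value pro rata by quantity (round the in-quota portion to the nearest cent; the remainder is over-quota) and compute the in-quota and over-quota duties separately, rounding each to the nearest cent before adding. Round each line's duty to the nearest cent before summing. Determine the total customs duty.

$31,860.93

Line 1 (54.66, Ulay, 3,835 units, $801,323.25):
Code 54.66 is under a tariff-rate quota (threshold 4,489 units). Quantity 3,835 units is within the quota, so the in-quota rate 0.5% applies to the full value.
Duty = $801,323.25 × 0.5% = $4,006.62.
Line 2 (89.21, Farmark, 3,150 pairs, $780,286.50):
Base rate for 89.21 is 29%.
Origin Farmark qualifies under the Bralia–Farmark agreement and 89.21 is covered: preferential rate Free applies instead.
Duty = $780,286.50 × 0% = $0.00.
Line 3 (57.85, Ulay, 1,333 kg, $138,578.68):
Base rate for 57.85 is 15%.
57.85 has an FTA preferential rate, but origin Ulay is not Farmark; base rate stands.
Additional duty on 57.85 from Ulay: +5.1%. Applied ad valorem rate: 15% + 5.1% = 20.1%.
Duty = $138,578.68 × 20.1% = $27,854.31.
Total = $4,006.62 + $0.00 + $27,854.31 = $31,860.93.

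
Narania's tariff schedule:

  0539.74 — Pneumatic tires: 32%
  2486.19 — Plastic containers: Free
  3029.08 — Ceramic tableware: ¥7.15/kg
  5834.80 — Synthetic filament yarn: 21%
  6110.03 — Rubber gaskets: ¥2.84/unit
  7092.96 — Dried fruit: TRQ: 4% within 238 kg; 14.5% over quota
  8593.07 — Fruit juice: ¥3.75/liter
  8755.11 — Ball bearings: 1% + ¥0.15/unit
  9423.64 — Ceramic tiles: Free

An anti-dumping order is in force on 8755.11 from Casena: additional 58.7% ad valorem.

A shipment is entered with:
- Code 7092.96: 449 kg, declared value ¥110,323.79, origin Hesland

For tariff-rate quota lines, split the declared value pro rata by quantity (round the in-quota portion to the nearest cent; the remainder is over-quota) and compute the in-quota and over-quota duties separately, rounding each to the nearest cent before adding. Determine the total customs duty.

Line 1 (7092.96, Hesland, 449 kg, ¥110,323.79):
Code 7092.96 is under a tariff-rate quota (threshold 238 kg). In-quota: 238 kg at 4%; over-quota: 211 kg at 14.5%.
Pro-rata value split: in-quota = ¥110,323.79 × 238/449 = ¥58,478.98; over-quota = ¥110,323.79 − ¥58,478.98 = ¥51,844.81.
In-quota duty = ¥58,478.98 × 4% = ¥2,339.16. Over-quota duty = ¥51,844.81 × 14.5% = ¥7,517.50.
Line duty = ¥2,339.16 + ¥7,517.50 = ¥9,856.66.

¥9,856.66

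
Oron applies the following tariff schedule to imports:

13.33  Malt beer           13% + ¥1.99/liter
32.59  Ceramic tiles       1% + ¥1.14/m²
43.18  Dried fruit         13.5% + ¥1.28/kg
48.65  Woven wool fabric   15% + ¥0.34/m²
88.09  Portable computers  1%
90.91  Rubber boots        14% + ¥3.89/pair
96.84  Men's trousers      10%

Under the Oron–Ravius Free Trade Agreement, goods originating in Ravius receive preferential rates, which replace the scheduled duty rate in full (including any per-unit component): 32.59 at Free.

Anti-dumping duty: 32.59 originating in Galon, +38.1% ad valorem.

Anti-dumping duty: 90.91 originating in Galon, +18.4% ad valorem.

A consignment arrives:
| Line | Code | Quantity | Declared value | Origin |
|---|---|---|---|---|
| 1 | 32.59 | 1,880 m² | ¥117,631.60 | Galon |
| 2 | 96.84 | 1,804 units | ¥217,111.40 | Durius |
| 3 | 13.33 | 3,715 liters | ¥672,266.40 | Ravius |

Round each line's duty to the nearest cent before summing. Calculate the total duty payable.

¥164,635.78

Line 1 (32.59, Galon, 1,880 m², ¥117,631.60):
Base rate for 32.59 is 1% + ¥1.14/m².
32.59 has an FTA preferential rate, but origin Galon is not Ravius; base rate stands.
Additional duty on 32.59 from Galon: +38.1%. Applied ad valorem rate: 1% + 38.1% = 39.1%.
Duty = ¥117,631.60 × 39.1% + 1,880 × ¥1.14 = ¥48,137.16.
Line 2 (96.84, Durius, 1,804 units, ¥217,111.40):
Base rate for 96.84 is 10%.
Duty = ¥217,111.40 × 10% = ¥21,711.14.
Line 3 (13.33, Ravius, 3,715 liters, ¥672,266.40):
Base rate for 13.33 is 13% + ¥1.99/liter.
Origin Ravius is the FTA partner but 13.33 is not on the preference list; base rate stands.
Duty = ¥672,266.40 × 13% + 3,715 × ¥1.99 = ¥94,787.48.
Total = ¥48,137.16 + ¥21,711.14 + ¥94,787.48 = ¥164,635.78.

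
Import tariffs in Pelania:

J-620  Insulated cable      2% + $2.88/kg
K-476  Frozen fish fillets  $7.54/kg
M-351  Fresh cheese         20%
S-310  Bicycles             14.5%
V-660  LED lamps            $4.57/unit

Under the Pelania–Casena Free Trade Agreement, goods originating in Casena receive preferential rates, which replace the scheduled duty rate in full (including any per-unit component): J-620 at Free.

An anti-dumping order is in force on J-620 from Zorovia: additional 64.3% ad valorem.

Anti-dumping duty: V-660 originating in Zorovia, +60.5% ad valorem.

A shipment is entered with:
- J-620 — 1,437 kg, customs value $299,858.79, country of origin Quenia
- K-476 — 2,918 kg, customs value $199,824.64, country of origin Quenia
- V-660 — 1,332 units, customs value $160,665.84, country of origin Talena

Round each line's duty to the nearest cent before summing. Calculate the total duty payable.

Line 1 (J-620, Quenia, 1,437 kg, $299,858.79):
Base rate for J-620 is 2% + $2.88/kg.
J-620 has an FTA preferential rate, but origin Quenia is not Casena; base rate stands.
The additional-duty order on J-620 targets Zorovia, not Quenia; it does not apply.
Duty = $299,858.79 × 2% + 1,437 × $2.88 = $10,135.74.
Line 2 (K-476, Quenia, 2,918 kg, $199,824.64):
Base rate for K-476 is $7.54/kg.
Duty = 2,918 × $7.54 = $22,001.72.
Line 3 (V-660, Talena, 1,332 units, $160,665.84):
Base rate for V-660 is $4.57/unit.
The additional-duty order on V-660 targets Zorovia, not Talena; it does not apply.
Duty = 1,332 × $4.57 = $6,087.24.
Total = $10,135.74 + $22,001.72 + $6,087.24 = $38,224.70.

$38,224.70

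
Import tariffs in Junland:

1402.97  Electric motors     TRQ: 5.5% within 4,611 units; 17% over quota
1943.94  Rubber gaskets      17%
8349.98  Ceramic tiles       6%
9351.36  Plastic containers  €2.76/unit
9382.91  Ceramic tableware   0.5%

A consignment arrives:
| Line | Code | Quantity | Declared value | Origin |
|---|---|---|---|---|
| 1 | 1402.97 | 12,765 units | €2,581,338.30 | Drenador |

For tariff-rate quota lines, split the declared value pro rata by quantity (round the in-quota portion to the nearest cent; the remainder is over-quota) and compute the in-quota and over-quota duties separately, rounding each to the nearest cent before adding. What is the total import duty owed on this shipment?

€331,597.32

Line 1 (1402.97, Drenador, 12,765 units, €2,581,338.30):
Code 1402.97 is under a tariff-rate quota (threshold 4,611 units). In-quota: 4,611 units at 5.5%; over-quota: 8,154 units at 17%.
Pro-rata value split: in-quota = €2,581,338.30 × 4,611/12,765 = €932,436.42; over-quota = €2,581,338.30 − €932,436.42 = €1,648,901.88.
In-quota duty = €932,436.42 × 5.5% = €51,284.00. Over-quota duty = €1,648,901.88 × 17% = €280,313.32.
Line duty = €51,284.00 + €280,313.32 = €331,597.32.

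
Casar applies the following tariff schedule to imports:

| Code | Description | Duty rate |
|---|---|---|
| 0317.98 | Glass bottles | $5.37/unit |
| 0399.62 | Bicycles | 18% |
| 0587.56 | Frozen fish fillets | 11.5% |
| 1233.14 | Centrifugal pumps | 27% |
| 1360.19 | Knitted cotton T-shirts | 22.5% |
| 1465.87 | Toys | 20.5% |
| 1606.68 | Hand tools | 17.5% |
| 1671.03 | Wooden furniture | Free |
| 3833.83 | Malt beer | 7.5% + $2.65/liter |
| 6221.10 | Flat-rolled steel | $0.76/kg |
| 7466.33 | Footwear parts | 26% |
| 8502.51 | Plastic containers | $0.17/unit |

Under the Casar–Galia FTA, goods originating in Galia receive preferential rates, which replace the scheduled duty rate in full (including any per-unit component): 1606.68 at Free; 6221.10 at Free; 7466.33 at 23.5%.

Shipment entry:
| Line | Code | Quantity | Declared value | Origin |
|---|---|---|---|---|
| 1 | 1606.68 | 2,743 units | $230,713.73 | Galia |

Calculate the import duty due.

Line 1 (1606.68, Galia, 2,743 units, $230,713.73):
Base rate for 1606.68 is 17.5%.
Origin Galia qualifies under the Casar–Galia agreement and 1606.68 is covered: preferential rate Free applies instead.
Duty = $230,713.73 × 0% = $0.00.

$0.00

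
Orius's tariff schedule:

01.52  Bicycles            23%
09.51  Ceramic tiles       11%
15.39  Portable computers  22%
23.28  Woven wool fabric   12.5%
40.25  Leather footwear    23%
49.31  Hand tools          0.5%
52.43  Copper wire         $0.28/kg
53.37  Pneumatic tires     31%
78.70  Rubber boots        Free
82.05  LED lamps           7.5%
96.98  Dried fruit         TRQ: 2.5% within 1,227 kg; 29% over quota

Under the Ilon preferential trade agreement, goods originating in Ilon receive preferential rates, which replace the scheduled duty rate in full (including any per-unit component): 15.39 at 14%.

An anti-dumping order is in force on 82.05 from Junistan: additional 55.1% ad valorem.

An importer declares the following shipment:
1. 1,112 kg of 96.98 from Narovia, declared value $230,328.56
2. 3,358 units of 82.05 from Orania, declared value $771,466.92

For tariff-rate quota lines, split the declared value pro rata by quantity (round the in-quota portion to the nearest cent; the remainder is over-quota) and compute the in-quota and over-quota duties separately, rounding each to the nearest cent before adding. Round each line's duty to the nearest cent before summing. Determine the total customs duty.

$63,618.23

Line 1 (96.98, Narovia, 1,112 kg, $230,328.56):
Code 96.98 is under a tariff-rate quota (threshold 1,227 kg). Quantity 1,112 kg is within the quota, so the in-quota rate 2.5% applies to the full value.
Duty = $230,328.56 × 2.5% = $5,758.21.
Line 2 (82.05, Orania, 3,358 units, $771,466.92):
Base rate for 82.05 is 7.5%.
The additional-duty order on 82.05 targets Junistan, not Orania; it does not apply.
Duty = $771,466.92 × 7.5% = $57,860.02.
Total = $5,758.21 + $57,860.02 = $63,618.23.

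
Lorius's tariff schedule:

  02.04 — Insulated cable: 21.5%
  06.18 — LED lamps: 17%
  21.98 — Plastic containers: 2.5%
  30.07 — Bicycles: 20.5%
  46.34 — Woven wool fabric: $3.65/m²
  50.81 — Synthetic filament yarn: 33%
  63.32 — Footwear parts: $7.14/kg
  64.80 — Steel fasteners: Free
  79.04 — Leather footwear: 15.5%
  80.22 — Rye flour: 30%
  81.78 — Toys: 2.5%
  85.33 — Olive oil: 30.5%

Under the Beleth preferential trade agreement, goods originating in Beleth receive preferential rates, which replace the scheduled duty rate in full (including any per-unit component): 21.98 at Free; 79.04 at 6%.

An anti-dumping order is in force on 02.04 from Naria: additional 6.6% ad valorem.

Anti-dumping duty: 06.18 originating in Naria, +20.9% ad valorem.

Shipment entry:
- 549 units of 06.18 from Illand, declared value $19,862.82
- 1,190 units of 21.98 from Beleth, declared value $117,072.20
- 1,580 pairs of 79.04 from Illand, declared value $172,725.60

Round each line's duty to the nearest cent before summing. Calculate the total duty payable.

Line 1 (06.18, Illand, 549 units, $19,862.82):
Base rate for 06.18 is 17%.
The additional-duty order on 06.18 targets Naria, not Illand; it does not apply.
Duty = $19,862.82 × 17% = $3,376.68.
Line 2 (21.98, Beleth, 1,190 units, $117,072.20):
Base rate for 21.98 is 2.5%.
Origin Beleth qualifies under the Lorius–Beleth agreement and 21.98 is covered: preferential rate Free applies instead.
Duty = $117,072.20 × 0% = $0.00.
Line 3 (79.04, Illand, 1,580 pairs, $172,725.60):
Base rate for 79.04 is 15.5%.
79.04 has an FTA preferential rate, but origin Illand is not Beleth; base rate stands.
Duty = $172,725.60 × 15.5% = $26,772.47.
Total = $3,376.68 + $0.00 + $26,772.47 = $30,149.15.

$30,149.15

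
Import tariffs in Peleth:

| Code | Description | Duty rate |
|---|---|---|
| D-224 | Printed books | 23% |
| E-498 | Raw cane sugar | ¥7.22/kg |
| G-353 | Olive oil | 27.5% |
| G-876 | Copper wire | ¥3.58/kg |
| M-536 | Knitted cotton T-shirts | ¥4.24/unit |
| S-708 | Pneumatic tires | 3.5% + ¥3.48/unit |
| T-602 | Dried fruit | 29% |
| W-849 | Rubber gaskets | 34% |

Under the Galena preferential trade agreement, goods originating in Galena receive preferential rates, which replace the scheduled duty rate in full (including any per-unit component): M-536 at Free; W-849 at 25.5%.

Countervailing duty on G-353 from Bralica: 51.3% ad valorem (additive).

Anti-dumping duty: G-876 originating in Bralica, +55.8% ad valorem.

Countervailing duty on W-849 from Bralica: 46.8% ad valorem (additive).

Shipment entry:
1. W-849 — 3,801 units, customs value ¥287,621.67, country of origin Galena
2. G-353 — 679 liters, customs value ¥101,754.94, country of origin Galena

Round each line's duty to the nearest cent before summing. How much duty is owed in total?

¥101,326.14

Line 1 (W-849, Galena, 3,801 units, ¥287,621.67):
Base rate for W-849 is 34%.
Origin Galena qualifies under the Peleth–Galena agreement and W-849 is covered: preferential rate 25.5% applies instead.
The additional-duty order on W-849 targets Bralica, not Galena; it does not apply.
Duty = ¥287,621.67 × 25.5% = ¥73,343.53.
Line 2 (G-353, Galena, 679 liters, ¥101,754.94):
Base rate for G-353 is 27.5%.
Origin Galena is the FTA partner but G-353 is not on the preference list; base rate stands.
The additional-duty order on G-353 targets Bralica, not Galena; it does not apply.
Duty = ¥101,754.94 × 27.5% = ¥27,982.61.
Total = ¥73,343.53 + ¥27,982.61 = ¥101,326.14.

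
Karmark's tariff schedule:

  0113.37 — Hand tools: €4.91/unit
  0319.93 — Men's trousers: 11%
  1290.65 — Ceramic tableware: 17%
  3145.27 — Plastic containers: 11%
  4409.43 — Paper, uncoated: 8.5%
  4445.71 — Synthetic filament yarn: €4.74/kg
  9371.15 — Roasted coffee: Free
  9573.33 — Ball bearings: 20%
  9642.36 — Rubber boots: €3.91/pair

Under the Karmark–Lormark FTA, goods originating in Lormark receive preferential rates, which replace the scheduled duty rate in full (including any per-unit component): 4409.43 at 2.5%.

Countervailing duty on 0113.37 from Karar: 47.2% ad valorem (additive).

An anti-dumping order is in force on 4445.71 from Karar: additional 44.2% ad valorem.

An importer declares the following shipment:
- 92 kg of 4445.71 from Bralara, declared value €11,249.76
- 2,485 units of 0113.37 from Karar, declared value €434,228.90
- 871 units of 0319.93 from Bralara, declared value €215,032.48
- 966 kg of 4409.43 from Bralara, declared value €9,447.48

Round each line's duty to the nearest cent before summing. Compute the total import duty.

Line 1 (4445.71, Bralara, 92 kg, €11,249.76):
Base rate for 4445.71 is €4.74/kg.
The additional-duty order on 4445.71 targets Karar, not Bralara; it does not apply.
Duty = 92 × €4.74 = €436.08.
Line 2 (0113.37, Karar, 2,485 units, €434,228.90):
Base rate for 0113.37 is €4.91/unit.
Additional duty on 0113.37 from Karar: +47.2% ad valorem. Applied ad valorem rate = 47.2%.
Duty = €434,228.90 × 47.2% + 2,485 × €4.91 = €217,157.39.
Line 3 (0319.93, Bralara, 871 units, €215,032.48):
Base rate for 0319.93 is 11%.
Duty = €215,032.48 × 11% = €23,653.57.
Line 4 (4409.43, Bralara, 966 kg, €9,447.48):
Base rate for 4409.43 is 8.5%.
4409.43 has an FTA preferential rate, but origin Bralara is not Lormark; base rate stands.
Duty = €9,447.48 × 8.5% = €803.04.
Total = €436.08 + €217,157.39 + €23,653.57 + €803.04 = €242,050.08.

€242,050.08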